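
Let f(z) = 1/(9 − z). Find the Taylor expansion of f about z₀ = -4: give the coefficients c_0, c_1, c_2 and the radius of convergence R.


Let w = z − z₀, so z = z₀ + w.
Then 9 − z = 9 − (z₀ + w) = (9 − z₀) − w = 13 − w.
f(z) = 1/(13 − w) = (1/(13)) · 1/(1 − w/(13)) = Σ_{n≥0} w^n / (13)^(n+1).
So c_n = 1/(13)^(n+1):
  c_0 = 1/(13)^1 = 1/13.
  c_1 = 1/(13)^2 = 1/169.
  c_2 = 1/(13)^3 = 1/2197.
The series is valid for |w/d| < 1, i.e. |z − z₀| < |d|.
Radius of convergence: R = |9 − z₀| = |13| = 13 (distance from z₀ to the singularity z = 9).

c_0 = 1/13, c_1 = 1/169, c_2 = 1/2197; R = 13.


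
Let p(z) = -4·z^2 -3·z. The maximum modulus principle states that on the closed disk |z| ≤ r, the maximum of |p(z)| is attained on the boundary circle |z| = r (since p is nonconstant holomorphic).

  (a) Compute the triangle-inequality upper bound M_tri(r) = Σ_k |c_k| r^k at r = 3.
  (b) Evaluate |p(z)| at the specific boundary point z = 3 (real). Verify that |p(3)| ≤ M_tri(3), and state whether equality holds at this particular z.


Coefficients: c_0 = 0, c_1 = -3, c_2 = -4. Radius r = 3.
Part (a). Triangle bound: M_tri(r) = Σ_k |c_k| r^k
  = |0|·3^0 + |-3|·3^1 + |-4|·3^2
  = 0 + 9 + 36 = 45.
This bounds M(r) := max_{|z|=r} |p(z)| from above; equality holds iff all terms c_k z^k can be made to align in phase at a single z on |z|=r.
Part (b). At z = 3 (real, on the circle |z| = r):
  p(3) = (0)·3^0 + (-3)·3^1 + (-4)·3^2 = -45.
  |p(3)| = 45.
Since all nonzero coefficients share the same sign, |p(3)| = 45 = M_tri(3); the triangle bound is attained at z = 3, so in fact M(r) = 45.

M_tri(3) = 45; |p(3)| = 45; equality at z=3: yes.


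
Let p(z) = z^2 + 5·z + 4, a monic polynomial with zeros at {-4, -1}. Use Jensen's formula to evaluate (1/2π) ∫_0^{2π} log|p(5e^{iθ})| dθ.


Zeros: -4, -1; r = 5.
Inside |z| < r: -4, -1. Outside (|z| ≥ r): ∅.
p(0) = 4, so log|p(0)| = log(4) = 1.3863.
Apply Jensen: I(r) = log|p(0)| + Σ_k log(r/|z_k|), summed over zeros inside |z| < r.
  log(r/|z_k|) for z_k = -4: log(5/4) = 0.2231
  log(r/|z_k|) for z_k = -1: log(5/1) = 1.6094
Sum over inside zeros: 1.8326.
I(r) = log|p(0)| + (inside sum) = 1.3863 + 1.8326 = 3.2189.
Closed form (all zeros inside, monic): I(r) = n·log(r) = 2·log(5) = 3.2189. ✓

I(r) ≈ 3.2189.


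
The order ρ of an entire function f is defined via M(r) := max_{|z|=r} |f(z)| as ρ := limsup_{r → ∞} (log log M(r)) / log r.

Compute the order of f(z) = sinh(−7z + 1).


sinh(w) is a linear combination of e^{iw} and e^{−iw} (or e^w, e^{−w} in the hyperbolic case), so |sinh(w)| ≤ e^{|w|}. With w = −7z + 1, |w| ≤ 7|z| + 1 = 7r + 1 on |z| = r, giving M(r) ≤ e^{7r + 1}, so ρ ≤ 1. On a suitable ray (z = it for sin/cos; z = t for sinh/cosh, t real → ∞), |sinh(−7z + 1)| grows like e^{7|t|}/2, so ρ ≥ 1. Hence ρ = 1.
Therefore ρ = 1.

Order ρ = 1.


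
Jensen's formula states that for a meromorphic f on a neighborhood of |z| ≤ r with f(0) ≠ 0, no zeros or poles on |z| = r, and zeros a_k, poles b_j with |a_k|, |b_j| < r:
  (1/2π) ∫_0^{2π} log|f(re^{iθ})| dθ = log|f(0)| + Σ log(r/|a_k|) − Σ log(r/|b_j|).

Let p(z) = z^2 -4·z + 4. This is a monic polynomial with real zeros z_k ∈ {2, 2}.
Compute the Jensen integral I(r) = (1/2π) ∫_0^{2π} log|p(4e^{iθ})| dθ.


Zeros: 2, 2; r = 4.
Inside |z| < r: 2, 2. Outside (|z| ≥ r): ∅.
p(0) = 4, so log|p(0)| = log(4) = 1.3863.
Apply Jensen: I(r) = log|p(0)| + Σ_k log(r/|z_k|), summed over zeros inside |z| < r.
  log(r/|z_k|) for z_k = 2: log(4/2) = 0.6931
  log(r/|z_k|) for z_k = 2: log(4/2) = 0.6931
Sum over inside zeros: 1.3863.
I(r) = log|p(0)| + (inside sum) = 1.3863 + 1.3863 = 2.7726.
Closed form (all zeros inside, monic): I(r) = n·log(r) = 2·log(4) = 2.7726. ✓

I(r) ≈ 2.7726.


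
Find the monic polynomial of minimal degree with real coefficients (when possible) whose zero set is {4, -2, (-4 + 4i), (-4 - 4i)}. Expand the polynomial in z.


The polynomial is p(z) = ∏_{α ∈ S} (z − α), where S = {4, -2, (-4 + 4i), (-4 - 4i)}.
Expanding the product yields: p(z) = z^4 + 6·z^3 + 8·z^2 -128·z -256.
Note conjugate pairs combine to real quadratics: (z − (-4+4i))(z − (-4−4i)) = z² + 8z + 32.
The resulting polynomial has degree 4 and real coefficients as required.

p(z) = z^4 + 6·z^3 + 8·z^2 -128·z -256.


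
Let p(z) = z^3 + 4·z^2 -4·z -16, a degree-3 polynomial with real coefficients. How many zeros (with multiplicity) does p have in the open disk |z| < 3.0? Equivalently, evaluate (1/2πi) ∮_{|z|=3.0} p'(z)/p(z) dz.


The zeros of p are: -2, 2, -4.
Their magnitudes are: 2, 2, 4.
Zeros with |z| < R = 3.0: -2, 2.
Count = 2.
By the argument principle, (1/2πi) ∮_{|z|=R} p'(z)/p(z) dz equals exactly this count.

Number of zeros inside |z| < 3.0: 2.


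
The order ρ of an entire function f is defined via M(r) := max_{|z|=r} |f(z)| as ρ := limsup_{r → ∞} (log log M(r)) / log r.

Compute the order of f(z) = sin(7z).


sin(w) is a linear combination of e^{iw} and e^{−iw} (or e^w, e^{−w} in the hyperbolic case), so |sin(w)| ≤ e^{|w|}. With w = 7z, |w| ≤ 7|z| + 0 = 7r + 0 on |z| = r, giving M(r) ≤ e^{7r + 0}, so ρ ≤ 1. On a suitable ray (z = it for sin/cos; z = t for sinh/cosh, t real → ∞), |sin(7z)| grows like e^{7|t|}/2, so ρ ≥ 1. Hence ρ = 1.
Therefore ρ = 1.

Order ρ = 1.


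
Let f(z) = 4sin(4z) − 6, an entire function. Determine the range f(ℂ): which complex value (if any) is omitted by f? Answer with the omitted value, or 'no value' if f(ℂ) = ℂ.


Little Picard bounds the complement of f(ℂ) to at most one point.
sin is entire and surjective onto ℂ: for every w ∈ ℂ, sin(ζ) = w has a solution ζ ∈ ℂ (e.g., via the complex inverse arcsin). With ζ = 4z this gives z = ζ/(4). Then 4·sin(4z) takes every value in 4·ℂ = ℂ, and adding -6 is a bijection of ℂ. So f is surjective and omits no value. (Note: only on the real line is sin bounded by [−1, 1].)

Omitted value: no value.


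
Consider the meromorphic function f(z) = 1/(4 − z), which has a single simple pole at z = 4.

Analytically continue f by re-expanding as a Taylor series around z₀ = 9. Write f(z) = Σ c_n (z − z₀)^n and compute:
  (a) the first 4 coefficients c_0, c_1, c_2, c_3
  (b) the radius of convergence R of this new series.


Let w = z − z₀, so z = z₀ + w.
Then 4 − z = 4 − (z₀ + w) = (4 − z₀) − w = -5 − w.
f(z) = 1/(-5 − w) = (1/(-5)) · 1/(1 − w/(-5)) = Σ_{n≥0} w^n / (-5)^(n+1).
So c_n = 1/(-5)^(n+1):
  c_0 = 1/(-5)^1 = -1/5.
  c_1 = 1/(-5)^2 = 1/25.
  c_2 = 1/(-5)^3 = -1/125.
  c_3 = 1/(-5)^4 = 1/625.
The series is valid for |w/d| < 1, i.e. |z − z₀| < |d|.
Radius of convergence: R = |4 − z₀| = |-5| = 5 (distance from z₀ to the singularity z = 4).

c_0 = -1/5, c_1 = 1/25, c_2 = -1/125, c_3 = 1/625; R = 5.


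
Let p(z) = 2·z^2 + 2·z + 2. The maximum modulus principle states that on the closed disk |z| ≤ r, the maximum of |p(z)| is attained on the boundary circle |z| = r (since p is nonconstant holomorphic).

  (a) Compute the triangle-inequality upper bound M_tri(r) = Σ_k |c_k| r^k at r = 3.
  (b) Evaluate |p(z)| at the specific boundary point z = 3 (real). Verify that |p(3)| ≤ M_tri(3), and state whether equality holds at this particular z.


Coefficients: c_0 = 2, c_1 = 2, c_2 = 2. Radius r = 3.
Part (a). Triangle bound: M_tri(r) = Σ_k |c_k| r^k
  = |2|·3^0 + |2|·3^1 + |2|·3^2
  = 2 + 6 + 18 = 26.
This bounds M(r) := max_{|z|=r} |p(z)| from above; equality holds iff all terms c_k z^k can be made to align in phase at a single z on |z|=r.
Part (b). At z = 3 (real, on the circle |z| = r):
  p(3) = (2)·3^0 + (2)·3^1 + (2)·3^2 = 26.
  |p(3)| = 26.
Since all nonzero coefficients share the same sign, |p(3)| = 26 = M_tri(3); the triangle bound is attained at z = 3, so in fact M(r) = 26.

M_tri(3) = 26; |p(3)| = 26; equality at z=3: yes.


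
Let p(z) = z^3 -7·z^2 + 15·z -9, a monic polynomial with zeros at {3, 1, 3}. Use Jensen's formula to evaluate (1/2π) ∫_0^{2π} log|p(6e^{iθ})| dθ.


Zeros: 1, 3, 3; r = 6.
Inside |z| < r: 1, 3, 3. Outside (|z| ≥ r): ∅.
p(0) = -9, so log|p(0)| = log(9) = 2.1972.
Apply Jensen: I(r) = log|p(0)| + Σ_k log(r/|z_k|), summed over zeros inside |z| < r.
  log(r/|z_k|) for z_k = 3: log(6/3) = 0.6931
  log(r/|z_k|) for z_k = 1: log(6/1) = 1.7918
  log(r/|z_k|) for z_k = 3: log(6/3) = 0.6931
Sum over inside zeros: 3.1781.
I(r) = log|p(0)| + (inside sum) = 2.1972 + 3.1781 = 5.3753.
Closed form (all zeros inside, monic): I(r) = n·log(r) = 3·log(6) = 5.3753. ✓

I(r) ≈ 5.3753.


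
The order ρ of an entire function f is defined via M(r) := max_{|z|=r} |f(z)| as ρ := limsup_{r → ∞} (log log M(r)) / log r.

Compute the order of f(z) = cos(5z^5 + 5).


Write cos(w) = (e^{iw} ± e^{−iw})/(2 or 2i), so |cos(w)| ≤ e^{|w|}. With w = 5z^5 + 5, |w| ≤ 5r^5 + 5 on |z|=r, giving M(r) ≤ e^{5r^5 + 5} and ρ ≤ 5. For the lower bound, choose z on |z|=r with 5z^5 purely imaginary of modulus 5r^5; then |cos(5z^5 + 5)| grows like e^{5r^5}/2, so ρ ≥ 5. Hence ρ = 5.
Therefore ρ = 5.

Order ρ = 5.


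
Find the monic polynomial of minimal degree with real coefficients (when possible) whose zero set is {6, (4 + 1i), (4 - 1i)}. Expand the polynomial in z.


The polynomial is p(z) = ∏_{α ∈ S} (z − α), where S = {6, (4 + 1i), (4 - 1i)}.
Expanding the product yields: p(z) = z^3 -14·z^2 + 65·z -102.
Note conjugate pairs combine to real quadratics: (z − (4+1i))(z − (4−1i)) = z² − 8z + 17.
The resulting polynomial has degree 3 and real coefficients as required.

p(z) = z^3 -14·z^2 + 65·z -102.


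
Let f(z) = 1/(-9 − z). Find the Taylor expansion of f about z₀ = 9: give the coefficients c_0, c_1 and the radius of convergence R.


Let w = z − z₀, so z = z₀ + w.
Then -9 − z = -9 − (z₀ + w) = (-9 − z₀) − w = -18 − w.
f(z) = 1/(-18 − w) = (1/(-18)) · 1/(1 − w/(-18)) = Σ_{n≥0} w^n / (-18)^(n+1).
So c_n = 1/(-18)^(n+1):
  c_0 = 1/(-18)^1 = -1/18.
  c_1 = 1/(-18)^2 = 1/324.
The series is valid for |w/d| < 1, i.e. |z − z₀| < |d|.
Radius of convergence: R = |-9 − z₀| = |-18| = 18 (distance from z₀ to the singularity z = -9).

c_0 = -1/18, c_1 = 1/324; R = 18.


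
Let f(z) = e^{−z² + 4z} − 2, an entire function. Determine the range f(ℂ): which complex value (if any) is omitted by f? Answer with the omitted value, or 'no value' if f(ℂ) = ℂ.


Little Picard bounds the complement of f(ℂ) to at most one point.
The exponent g(z) = −z² + 4z is a nonconstant polynomial, hence surjective onto ℂ. So e^{g(z)} takes every value in {e^w : w ∈ ℂ} = ℂ ∖ {0}. Adding -2 shifts the range to ℂ ∖ {-2}. f omits exactly -2.

Omitted value: -2.


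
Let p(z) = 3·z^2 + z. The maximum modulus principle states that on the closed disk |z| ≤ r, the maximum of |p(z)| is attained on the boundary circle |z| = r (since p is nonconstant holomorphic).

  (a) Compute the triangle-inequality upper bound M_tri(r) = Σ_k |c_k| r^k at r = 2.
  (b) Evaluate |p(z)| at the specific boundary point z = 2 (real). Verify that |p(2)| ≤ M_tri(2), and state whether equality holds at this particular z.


Coefficients: c_0 = 0, c_1 = 1, c_2 = 3. Radius r = 2.
Part (a). Triangle bound: M_tri(r) = Σ_k |c_k| r^k
  = |0|·2^0 + |1|·2^1 + |3|·2^2
  = 0 + 2 + 12 = 14.
This bounds M(r) := max_{|z|=r} |p(z)| from above; equality holds iff all terms c_k z^k can be made to align in phase at a single z on |z|=r.
Part (b). At z = 2 (real, on the circle |z| = r):
  p(2) = (0)·2^0 + (1)·2^1 + (3)·2^2 = 14.
  |p(2)| = 14.
Since all nonzero coefficients share the same sign, |p(2)| = 14 = M_tri(2); the triangle bound is attained at z = 2, so in fact M(r) = 14.

M_tri(2) = 14; |p(2)| = 14; equality at z=2: yes.


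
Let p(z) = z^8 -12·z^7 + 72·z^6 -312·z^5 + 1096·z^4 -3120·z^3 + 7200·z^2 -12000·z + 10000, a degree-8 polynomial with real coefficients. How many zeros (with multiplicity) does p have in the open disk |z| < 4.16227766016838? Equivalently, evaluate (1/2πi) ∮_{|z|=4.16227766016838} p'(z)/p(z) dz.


The zeros of p are: (-1 + 3i), (-1 - 3i), (3 + 1i), (3 - 1i), (3 + 1i), (3 - 1i), (1 + 3i), (1 - 3i).
Their magnitudes are: 3.162, 3.162, 3.162, 3.162, 3.162, 3.162, 3.162, 3.162.
Zeros with |z| < R = 4.16227766016838: (-1 + 3i), (-1 - 3i), (3 + 1i), (3 - 1i), (3 + 1i), (3 - 1i), (1 + 3i), (1 - 3i).
Count = 8.
By the argument principle, (1/2πi) ∮_{|z|=R} p'(z)/p(z) dz equals exactly this count.

Number of zeros inside |z| < 4.16227766016838: 8.


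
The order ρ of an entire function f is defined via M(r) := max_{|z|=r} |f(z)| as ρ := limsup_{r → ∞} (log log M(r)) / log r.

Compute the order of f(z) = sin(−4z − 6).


sin(w) is a linear combination of e^{iw} and e^{−iw} (or e^w, e^{−w} in the hyperbolic case), so |sin(w)| ≤ e^{|w|}. With w = −4z − 6, |w| ≤ 4|z| + 6 = 4r + 6 on |z| = r, giving M(r) ≤ e^{4r + 6}, so ρ ≤ 1. On a suitable ray (z = it for sin/cos; z = t for sinh/cosh, t real → ∞), |sin(−4z − 6)| grows like e^{4|t|}/2, so ρ ≥ 1. Hence ρ = 1.
Therefore ρ = 1.

Order ρ = 1.


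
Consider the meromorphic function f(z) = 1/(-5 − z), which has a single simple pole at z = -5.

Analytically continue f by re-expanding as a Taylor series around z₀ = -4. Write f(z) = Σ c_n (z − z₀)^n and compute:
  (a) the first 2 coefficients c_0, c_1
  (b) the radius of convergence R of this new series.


Let w = z − z₀, so z = z₀ + w.
Then -5 − z = -5 − (z₀ + w) = (-5 − z₀) − w = -1 − w.
f(z) = 1/(-1 − w) = (1/(-1)) · 1/(1 − w/(-1)) = Σ_{n≥0} w^n / (-1)^(n+1).
So c_n = 1/(-1)^(n+1):
  c_0 = 1/(-1)^1 = -1.
  c_1 = 1/(-1)^2 = 1.
The series is valid for |w/d| < 1, i.e. |z − z₀| < |d|.
Radius of convergence: R = |-5 − z₀| = |-1| = 1 (distance from z₀ to the singularity z = -5).

c_0 = -1, c_1 = 1; R = 1.


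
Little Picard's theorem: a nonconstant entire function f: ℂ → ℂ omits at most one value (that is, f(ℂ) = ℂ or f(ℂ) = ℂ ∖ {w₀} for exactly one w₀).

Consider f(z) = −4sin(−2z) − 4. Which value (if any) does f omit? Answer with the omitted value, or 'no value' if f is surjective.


Little Picard bounds the complement of f(ℂ) to at most one point.
sin is entire and surjective onto ℂ: for every w ∈ ℂ, sin(ζ) = w has a solution ζ ∈ ℂ (e.g., via the complex inverse arcsin). With ζ = −2z this gives z = ζ/(-2). Then -4·sin(−2z) takes every value in -4·ℂ = ℂ, and adding -4 is a bijection of ℂ. So f is surjective and omits no value. (Note: only on the real line is sin bounded by [−1, 1].)

Omitted value: no value.


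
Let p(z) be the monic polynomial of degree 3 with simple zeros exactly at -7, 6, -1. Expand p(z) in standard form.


The polynomial is p(z) = ∏_{α ∈ S} (z − α), where S = {-7, 6, -1}.
Expanding the product yields: p(z) = z^3 + 2·z^2 -41·z -42.
The resulting polynomial has degree 3 and real coefficients as required.

p(z) = z^3 + 2·z^2 -41·z -42.


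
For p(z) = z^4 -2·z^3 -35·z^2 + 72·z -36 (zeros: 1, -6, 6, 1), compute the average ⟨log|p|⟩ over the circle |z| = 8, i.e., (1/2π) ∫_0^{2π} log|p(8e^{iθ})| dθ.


Zeros: -6, 1, 1, 6; r = 8.
Inside |z| < r: -6, 1, 1, 6. Outside (|z| ≥ r): ∅.
p(0) = -36, so log|p(0)| = log(36) = 3.5835.
Apply Jensen: I(r) = log|p(0)| + Σ_k log(r/|z_k|), summed over zeros inside |z| < r.
  log(r/|z_k|) for z_k = 1: log(8/1) = 2.0794
  log(r/|z_k|) for z_k = -6: log(8/6) = 0.2877
  log(r/|z_k|) for z_k = 6: log(8/6) = 0.2877
  log(r/|z_k|) for z_k = 1: log(8/1) = 2.0794
Sum over inside zeros: 4.7342.
I(r) = log|p(0)| + (inside sum) = 3.5835 + 4.7342 = 8.3178.
Closed form (all zeros inside, monic): I(r) = n·log(r) = 4·log(8) = 8.3178. ✓

I(r) ≈ 8.3178.


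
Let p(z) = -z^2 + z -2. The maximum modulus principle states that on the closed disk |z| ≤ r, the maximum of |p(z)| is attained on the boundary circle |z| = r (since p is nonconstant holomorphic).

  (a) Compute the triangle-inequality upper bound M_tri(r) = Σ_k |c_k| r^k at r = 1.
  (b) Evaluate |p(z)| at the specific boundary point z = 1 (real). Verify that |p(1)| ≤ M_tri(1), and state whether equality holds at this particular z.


Coefficients: c_0 = -2, c_1 = 1, c_2 = -1. Radius r = 1.
Part (a). Triangle bound: M_tri(r) = Σ_k |c_k| r^k
  = |-2|·1^0 + |1|·1^1 + |-1|·1^2
  = 2 + 1 + 1 = 4.
This bounds M(r) := max_{|z|=r} |p(z)| from above; equality holds iff all terms c_k z^k can be made to align in phase at a single z on |z|=r.
Part (b). At z = 1 (real, on the circle |z| = r):
  p(1) = (-2)·1^0 + (1)·1^1 + (-1)·1^2 = -2.
  |p(1)| = 2.
Check: |p(1)| = 2 ≤ 4 = M_tri(1). ✓ Equality does not hold at z = 1 (the coefficients have mixed signs, so the terms do not all align in phase there).

M_tri(1) = 4; |p(1)| = 2; equality at z=1: no.


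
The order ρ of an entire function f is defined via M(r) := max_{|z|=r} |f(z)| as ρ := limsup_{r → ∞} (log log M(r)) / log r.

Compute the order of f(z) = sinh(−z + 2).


sinh(w) is a linear combination of e^{iw} and e^{−iw} (or e^w, e^{−w} in the hyperbolic case), so |sinh(w)| ≤ e^{|w|}. With w = −z + 2, |w| ≤ 1|z| + 2 = 1r + 2 on |z| = r, giving M(r) ≤ e^{1r + 2}, so ρ ≤ 1. On a suitable ray (z = it for sin/cos; z = t for sinh/cosh, t real → ∞), |sinh(−z + 2)| grows like e^{1|t|}/2, so ρ ≥ 1. Hence ρ = 1.
Therefore ρ = 1.

Order ρ = 1.


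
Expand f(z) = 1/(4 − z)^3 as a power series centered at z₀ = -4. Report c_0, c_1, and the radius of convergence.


Let w = z − z₀, so z = z₀ + w.
Then 4 − z = 4 − (z₀ + w) = (4 − z₀) − w = 8 − w.
f(z) = 1/(8 − w)^3 = (1/(8)^3) · (1 − w/(8))^{−3}.
By the binomial series (1−u)^{−3} = Σ_{n≥0} C(n+2, 2) u^n for |u|<1, with u = w/(8):
  c_n = C(n+2, 2) / (8)^(n+3).
  c_0 = 1/(8)^3 = 1/512.
  c_1 = 3/(8)^4 = 3/4096.
The series is valid for |w/d| < 1, i.e. |z − z₀| < |d|.
Radius of convergence: R = |4 − z₀| = |8| = 8 (distance from z₀ to the singularity z = 4).

c_0 = 1/512, c_1 = 3/4096; R = 8.


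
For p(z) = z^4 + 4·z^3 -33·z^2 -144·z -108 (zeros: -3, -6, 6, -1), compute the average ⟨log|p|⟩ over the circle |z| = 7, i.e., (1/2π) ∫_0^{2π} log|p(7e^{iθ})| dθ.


Zeros: -6, -3, -1, 6; r = 7.
Inside |z| < r: -6, -3, -1, 6. Outside (|z| ≥ r): ∅.
p(0) = -108, so log|p(0)| = log(108) = 4.6821.
Apply Jensen: I(r) = log|p(0)| + Σ_k log(r/|z_k|), summed over zeros inside |z| < r.
  log(r/|z_k|) for z_k = -3: log(7/3) = 0.8473
  log(r/|z_k|) for z_k = -6: log(7/6) = 0.1542
  log(r/|z_k|) for z_k = 6: log(7/6) = 0.1542
  log(r/|z_k|) for z_k = -1: log(7/1) = 1.9459
Sum over inside zeros: 3.1015.
I(r) = log|p(0)| + (inside sum) = 4.6821 + 3.1015 = 7.7836.
Closed form (all zeros inside, monic): I(r) = n·log(r) = 4·log(7) = 7.7836. ✓

I(r) ≈ 7.7836.


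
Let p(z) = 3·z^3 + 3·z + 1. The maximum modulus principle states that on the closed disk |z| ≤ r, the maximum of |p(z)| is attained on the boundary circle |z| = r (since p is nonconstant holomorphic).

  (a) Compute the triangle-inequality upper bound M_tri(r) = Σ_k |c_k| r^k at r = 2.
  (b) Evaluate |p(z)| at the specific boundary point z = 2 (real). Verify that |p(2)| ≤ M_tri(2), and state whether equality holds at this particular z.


Coefficients: c_0 = 1, c_1 = 3, c_2 = 0, c_3 = 3. Radius r = 2.
Part (a). Triangle bound: M_tri(r) = Σ_k |c_k| r^k
  = |1|·2^0 + |3|·2^1 + |0|·2^2 + |3|·2^3
  = 1 + 6 + 0 + 24 = 31.
This bounds M(r) := max_{|z|=r} |p(z)| from above; equality holds iff all terms c_k z^k can be made to align in phase at a single z on |z|=r.
Part (b). At z = 2 (real, on the circle |z| = r):
  p(2) = (1)·2^0 + (3)·2^1 + (0)·2^2 + (3)·2^3 = 31.
  |p(2)| = 31.
Since all nonzero coefficients share the same sign, |p(2)| = 31 = M_tri(2); the triangle bound is attained at z = 2, so in fact M(r) = 31.

M_tri(2) = 31; |p(2)| = 31; equality at z=2: yes.


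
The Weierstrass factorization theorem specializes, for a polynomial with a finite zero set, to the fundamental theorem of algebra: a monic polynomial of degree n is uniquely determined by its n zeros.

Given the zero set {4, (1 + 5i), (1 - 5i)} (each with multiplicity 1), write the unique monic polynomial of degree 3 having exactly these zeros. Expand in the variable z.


The polynomial is p(z) = ∏_{α ∈ S} (z − α), where S = {4, (1 + 5i), (1 - 5i)}.
Expanding the product yields: p(z) = z^3 -6·z^2 + 34·z -104.
Note conjugate pairs combine to real quadratics: (z − (1+5i))(z − (1−5i)) = z² − 2z + 26.
The resulting polynomial has degree 3 and real coefficients as required.

p(z) = z^3 -6·z^2 + 34·z -104.


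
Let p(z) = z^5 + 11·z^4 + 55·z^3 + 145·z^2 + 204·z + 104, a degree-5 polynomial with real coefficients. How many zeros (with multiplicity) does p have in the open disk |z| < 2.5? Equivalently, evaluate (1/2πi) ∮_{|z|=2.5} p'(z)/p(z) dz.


The zeros of p are: (-2 + 2i), (-2 - 2i), -1, (-3 + 2i), (-3 - 2i).
Their magnitudes are: 2.828, 2.828, 1, 3.606, 3.606.
Zeros with |z| < R = 2.5: -1.
Count = 1.
By the argument principle, (1/2πi) ∮_{|z|=R} p'(z)/p(z) dz equals exactly this count.

Number of zeros inside |z| < 2.5: 1.


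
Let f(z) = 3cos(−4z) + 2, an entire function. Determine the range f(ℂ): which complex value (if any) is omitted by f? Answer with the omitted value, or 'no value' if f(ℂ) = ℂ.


Little Picard bounds the complement of f(ℂ) to at most one point.
cos is entire and surjective onto ℂ: for every w ∈ ℂ, cos(ζ) = w has a solution ζ ∈ ℂ (e.g., via the complex inverse arccos). With ζ = −4z this gives z = ζ/(-4). Then 3·cos(−4z) takes every value in 3·ℂ = ℂ, and adding 2 is a bijection of ℂ. So f is surjective and omits no value. (Note: only on the real line is cos bounded by [−1, 1].)

Omitted value: no value.


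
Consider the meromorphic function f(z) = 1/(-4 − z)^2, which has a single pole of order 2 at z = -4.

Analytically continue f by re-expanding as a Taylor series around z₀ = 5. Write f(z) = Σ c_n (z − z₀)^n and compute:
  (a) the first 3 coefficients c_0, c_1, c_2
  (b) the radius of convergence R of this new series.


Let w = z − z₀, so z = z₀ + w.
Then -4 − z = -4 − (z₀ + w) = (-4 − z₀) − w = -9 − w.
f(z) = 1/(-9 − w)^2 = (1/(-9)^2) · (1 − w/(-9))^{−2}.
By the binomial series (1−u)^{−2} = Σ_{n≥0} C(n+1, 1) u^n for |u|<1, with u = w/(-9):
  c_n = C(n+1, 1) / (-9)^(n+2).
  c_0 = 1/(-9)^2 = 1/81.
  c_1 = 2/(-9)^3 = -2/729.
  c_2 = 3/(-9)^4 = 1/2187.
The series is valid for |w/d| < 1, i.e. |z − z₀| < |d|.
Radius of convergence: R = |-4 − z₀| = |-9| = 9 (distance from z₀ to the singularity z = -4).

c_0 = 1/81, c_1 = -2/729, c_2 = 1/2187; R = 9.


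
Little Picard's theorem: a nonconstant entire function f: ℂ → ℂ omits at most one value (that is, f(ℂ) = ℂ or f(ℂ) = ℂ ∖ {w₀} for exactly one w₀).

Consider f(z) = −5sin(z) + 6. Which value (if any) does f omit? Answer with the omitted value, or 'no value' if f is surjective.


Little Picard bounds the complement of f(ℂ) to at most one point.
sin is entire and surjective onto ℂ: for every w ∈ ℂ, sin(ζ) = w has a solution ζ ∈ ℂ (e.g., via the complex inverse arcsin). With ζ = z this gives z = ζ/(1). Then -5·sin(z) takes every value in -5·ℂ = ℂ, and adding 6 is a bijection of ℂ. So f is surjective and omits no value. (Note: only on the real line is sin bounded by [−1, 1].)

Omitted value: no value.


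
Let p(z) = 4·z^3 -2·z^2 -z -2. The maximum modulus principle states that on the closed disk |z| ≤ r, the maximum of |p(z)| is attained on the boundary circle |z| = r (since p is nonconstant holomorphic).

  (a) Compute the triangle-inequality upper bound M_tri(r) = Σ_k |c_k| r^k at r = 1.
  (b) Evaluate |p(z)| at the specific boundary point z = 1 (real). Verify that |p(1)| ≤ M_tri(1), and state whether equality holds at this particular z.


Coefficients: c_0 = -2, c_1 = -1, c_2 = -2, c_3 = 4. Radius r = 1.
Part (a). Triangle bound: M_tri(r) = Σ_k |c_k| r^k
  = |-2|·1^0 + |-1|·1^1 + |-2|·1^2 + |4|·1^3
  = 2 + 1 + 2 + 4 = 9.
This bounds M(r) := max_{|z|=r} |p(z)| from above; equality holds iff all terms c_k z^k can be made to align in phase at a single z on |z|=r.
Part (b). At z = 1 (real, on the circle |z| = r):
  p(1) = (-2)·1^0 + (-1)·1^1 + (-2)·1^2 + (4)·1^3 = -1.
  |p(1)| = 1.
Check: |p(1)| = 1 ≤ 9 = M_tri(1). ✓ Equality does not hold at z = 1 (the coefficients have mixed signs, so the terms do not all align in phase there).

M_tri(1) = 9; |p(1)| = 1; equality at z=1: no.


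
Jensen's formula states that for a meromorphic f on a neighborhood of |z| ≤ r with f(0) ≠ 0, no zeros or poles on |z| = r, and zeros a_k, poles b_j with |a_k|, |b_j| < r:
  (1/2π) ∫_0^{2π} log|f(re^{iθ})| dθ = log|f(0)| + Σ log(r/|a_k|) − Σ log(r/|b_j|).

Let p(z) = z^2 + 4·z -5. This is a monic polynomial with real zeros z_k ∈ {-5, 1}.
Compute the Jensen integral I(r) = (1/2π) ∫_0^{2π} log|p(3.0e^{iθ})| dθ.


Zeros: -5, 1; r = 3.0.
Inside |z| < r: 1. Outside (|z| ≥ r): -5.
p(0) = -5, so log|p(0)| = log(5) = 1.6094.
Apply Jensen: I(r) = log|p(0)| + Σ_k log(r/|z_k|), summed over zeros inside |z| < r.
  log(r/|z_k|) for z_k = 1: log(3.0/1) = 1.0986
  Outside zeros (-5) contribute nothing to the Jensen sum.
Sum over inside zeros: 1.0986.
I(r) = log|p(0)| + (inside sum) = 1.6094 + 1.0986 = 2.7081.
Note: since some zeros are outside |z| ≤ r, the simplified n·log(r) form does NOT apply — only the inside zeros contribute.

I(r) ≈ 2.7081.


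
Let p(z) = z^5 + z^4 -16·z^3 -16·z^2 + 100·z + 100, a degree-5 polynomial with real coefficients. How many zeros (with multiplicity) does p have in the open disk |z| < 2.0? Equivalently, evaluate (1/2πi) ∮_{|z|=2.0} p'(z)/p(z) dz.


The zeros of p are: (3 + 1i), (3 - 1i), (-3 + 1i), (-3 - 1i), -1.
Their magnitudes are: 3.162, 3.162, 3.162, 3.162, 1.
Zeros with |z| < R = 2.0: -1.
Count = 1.
By the argument principle, (1/2πi) ∮_{|z|=R} p'(z)/p(z) dz equals exactly this count.

Number of zeros inside |z| < 2.0: 1.


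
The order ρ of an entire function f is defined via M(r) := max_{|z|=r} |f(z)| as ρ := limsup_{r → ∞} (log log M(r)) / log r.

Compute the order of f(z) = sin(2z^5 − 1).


Write sin(w) = (e^{iw} ± e^{−iw})/(2 or 2i), so |sin(w)| ≤ e^{|w|}. With w = 2z^5 − 1, |w| ≤ 2r^5 + 1 on |z|=r, giving M(r) ≤ e^{2r^5 + 1} and ρ ≤ 5. For the lower bound, choose z on |z|=r with 2z^5 purely imaginary of modulus 2r^5; then |sin(2z^5 − 1)| grows like e^{2r^5}/2, so ρ ≥ 5. Hence ρ = 5.
Therefore ρ = 5.

Order ρ = 5.


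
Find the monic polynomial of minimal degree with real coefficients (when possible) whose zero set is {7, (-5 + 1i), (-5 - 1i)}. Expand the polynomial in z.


The polynomial is p(z) = ∏_{α ∈ S} (z − α), where S = {7, (-5 + 1i), (-5 - 1i)}.
Expanding the product yields: p(z) = z^3 + 3·z^2 -44·z -182.
Note conjugate pairs combine to real quadratics: (z − (-5+1i))(z − (-5−1i)) = z² + 10z + 26.
The resulting polynomial has degree 3 and real coefficients as required.

p(z) = z^3 + 3·z^2 -44·z -182.


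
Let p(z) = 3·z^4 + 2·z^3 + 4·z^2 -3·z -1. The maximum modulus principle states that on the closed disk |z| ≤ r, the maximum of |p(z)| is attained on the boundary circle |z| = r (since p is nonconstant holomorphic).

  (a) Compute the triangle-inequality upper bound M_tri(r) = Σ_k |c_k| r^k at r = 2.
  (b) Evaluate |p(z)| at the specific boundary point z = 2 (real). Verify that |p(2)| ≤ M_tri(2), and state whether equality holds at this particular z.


Coefficients: c_0 = -1, c_1 = -3, c_2 = 4, c_3 = 2, c_4 = 3. Radius r = 2.
Part (a). Triangle bound: M_tri(r) = Σ_k |c_k| r^k
  = |-1|·2^0 + |-3|·2^1 + |4|·2^2 + |2|·2^3 + |3|·2^4
  = 1 + 6 + 16 + 16 + 48 = 87.
This bounds M(r) := max_{|z|=r} |p(z)| from above; equality holds iff all terms c_k z^k can be made to align in phase at a single z on |z|=r.
Part (b). At z = 2 (real, on the circle |z| = r):
  p(2) = (-1)·2^0 + (-3)·2^1 + (4)·2^2 + (2)·2^3 + (3)·2^4 = 73.
  |p(2)| = 73.
Check: |p(2)| = 73 ≤ 87 = M_tri(2). ✓ Equality does not hold at z = 2 (the coefficients have mixed signs, so the terms do not all align in phase there).

M_tri(2) = 87; |p(2)| = 73; equality at z=2: no.


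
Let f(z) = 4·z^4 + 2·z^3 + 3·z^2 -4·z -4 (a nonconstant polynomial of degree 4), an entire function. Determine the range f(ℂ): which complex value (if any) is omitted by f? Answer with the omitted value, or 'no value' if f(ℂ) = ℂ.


Little Picard bounds the complement of f(ℂ) to at most one point.
For every w ∈ ℂ, the equation p(z) − w = 0 is a nonconstant polynomial in z and hence has at least one root by the fundamental theorem of algebra. So p is surjective onto ℂ, omitting no value.

Omitted value: no value.


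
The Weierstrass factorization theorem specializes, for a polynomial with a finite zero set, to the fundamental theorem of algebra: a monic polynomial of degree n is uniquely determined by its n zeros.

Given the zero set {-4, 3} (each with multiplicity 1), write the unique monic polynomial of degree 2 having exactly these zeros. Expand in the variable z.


The polynomial is p(z) = ∏_{α ∈ S} (z − α), where S = {-4, 3}.
Expanding the product yields: p(z) = z^2 + z -12.
The resulting polynomial has degree 2 and real coefficients as required.

p(z) = z^2 + z -12.


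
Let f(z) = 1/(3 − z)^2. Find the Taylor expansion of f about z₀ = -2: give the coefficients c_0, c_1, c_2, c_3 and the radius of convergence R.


Let w = z − z₀, so z = z₀ + w.
Then 3 − z = 3 − (z₀ + w) = (3 − z₀) − w = 5 − w.
f(z) = 1/(5 − w)^2 = (1/(5)^2) · (1 − w/(5))^{−2}.
By the binomial series (1−u)^{−2} = Σ_{n≥0} C(n+1, 1) u^n for |u|<1, with u = w/(5):
  c_n = C(n+1, 1) / (5)^(n+2).
  c_0 = 1/(5)^2 = 1/25.
  c_1 = 2/(5)^3 = 2/125.
  c_2 = 3/(5)^4 = 3/625.
  c_3 = 4/(5)^5 = 4/3125.
The series is valid for |w/d| < 1, i.e. |z − z₀| < |d|.
Radius of convergence: R = |3 − z₀| = |5| = 5 (distance from z₀ to the singularity z = 3).

c_0 = 1/25, c_1 = 2/125, c_2 = 3/625, c_3 = 4/3125; R = 5.


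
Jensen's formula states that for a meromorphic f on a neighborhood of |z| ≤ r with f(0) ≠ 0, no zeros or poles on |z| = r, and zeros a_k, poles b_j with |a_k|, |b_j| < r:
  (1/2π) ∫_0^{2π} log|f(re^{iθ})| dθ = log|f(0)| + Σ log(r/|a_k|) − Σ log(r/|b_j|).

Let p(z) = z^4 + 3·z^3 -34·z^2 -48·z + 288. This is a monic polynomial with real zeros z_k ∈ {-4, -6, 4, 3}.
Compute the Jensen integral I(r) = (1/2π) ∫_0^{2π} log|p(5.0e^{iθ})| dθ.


Zeros: -6, -4, 3, 4; r = 5.0.
Inside |z| < r: -4, 3, 4. Outside (|z| ≥ r): -6.
p(0) = 288, so log|p(0)| = log(288) = 5.6630.
Apply Jensen: I(r) = log|p(0)| + Σ_k log(r/|z_k|), summed over zeros inside |z| < r.
  log(r/|z_k|) for z_k = -4: log(5.0/4) = 0.2231
  log(r/|z_k|) for z_k = 4: log(5.0/4) = 0.2231
  log(r/|z_k|) for z_k = 3: log(5.0/3) = 0.5108
  Outside zeros (-6) contribute nothing to the Jensen sum.
Sum over inside zeros: 0.9571.
I(r) = log|p(0)| + (inside sum) = 5.6630 + 0.9571 = 6.6201.
Note: since some zeros are outside |z| ≤ r, the simplified n·log(r) form does NOT apply — only the inside zeros contribute.

I(r) ≈ 6.6201.


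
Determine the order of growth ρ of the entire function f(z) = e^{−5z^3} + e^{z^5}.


Each summand is entire of order 3 and 5 respectively (as in the single-exponential case). The order of a sum is at most the max of the orders, so ρ ≤ 5. For the lower bound: on |z|=r choose arg z so that 1z^5 is real positive; then |e^{1z^5}| = e^{1r^5} while |e^{-5z^3}| ≤ e^{5r^3} = o(e^{1r^5}). So |f| ≥ e^{1r^5}(1 − o(1)) and ρ ≥ 5. Hence ρ = max(3, 5) = 5.
Therefore ρ = 5.

Order ρ = 5.


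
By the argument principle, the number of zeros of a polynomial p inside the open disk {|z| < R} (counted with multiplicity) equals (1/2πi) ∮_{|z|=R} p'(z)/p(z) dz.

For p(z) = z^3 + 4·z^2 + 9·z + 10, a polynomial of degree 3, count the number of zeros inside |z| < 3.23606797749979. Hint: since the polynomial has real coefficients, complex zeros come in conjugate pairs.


The zeros of p are: (-1 + 2i), (-1 - 2i), -2.
Their magnitudes are: 2.236, 2.236, 2.
Zeros with |z| < R = 3.23606797749979: (-1 + 2i), (-1 - 2i), -2.
Count = 3.
By the argument principle, (1/2πi) ∮_{|z|=R} p'(z)/p(z) dz equals exactly this count.

Number of zeros inside |z| < 3.23606797749979: 3.


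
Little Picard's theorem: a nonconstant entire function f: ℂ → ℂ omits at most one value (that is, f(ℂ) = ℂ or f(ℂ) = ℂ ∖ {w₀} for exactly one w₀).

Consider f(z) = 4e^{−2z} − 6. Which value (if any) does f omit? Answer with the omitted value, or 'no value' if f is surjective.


Little Picard bounds the complement of f(ℂ) to at most one point.
e^{−2z} is never zero on ℂ, so 4·e^{−2z} takes every value in ℂ ∖ {0}. Adding -6 shifts the range to ℂ ∖ {-6}. Thus f omits exactly the value -6.

Omitted value: -6.


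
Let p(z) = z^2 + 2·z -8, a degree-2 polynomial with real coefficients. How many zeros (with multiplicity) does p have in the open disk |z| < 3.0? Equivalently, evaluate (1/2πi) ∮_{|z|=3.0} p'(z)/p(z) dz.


The zeros of p are: -4, 2.
Their magnitudes are: 4, 2.
Zeros with |z| < R = 3.0: 2.
Count = 1.
By the argument principle, (1/2πi) ∮_{|z|=R} p'(z)/p(z) dz equals exactly this count.

Number of zeros inside |z| < 3.0: 1.


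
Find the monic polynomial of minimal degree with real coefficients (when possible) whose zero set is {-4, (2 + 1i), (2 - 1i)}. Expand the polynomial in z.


The polynomial is p(z) = ∏_{α ∈ S} (z − α), where S = {-4, (2 + 1i), (2 - 1i)}.
Expanding the product yields: p(z) = z^3 -11·z + 20.
Note conjugate pairs combine to real quadratics: (z − (2+1i))(z − (2−1i)) = z² − 4z + 5.
The resulting polynomial has degree 3 and real coefficients as required.

p(z) = z^3 -11·z + 20.


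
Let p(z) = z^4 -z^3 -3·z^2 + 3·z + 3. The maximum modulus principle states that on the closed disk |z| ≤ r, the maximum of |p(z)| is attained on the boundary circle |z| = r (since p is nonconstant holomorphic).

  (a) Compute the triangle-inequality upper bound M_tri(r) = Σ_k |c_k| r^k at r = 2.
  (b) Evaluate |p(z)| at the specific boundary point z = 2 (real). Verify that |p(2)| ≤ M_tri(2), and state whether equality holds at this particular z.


Coefficients: c_0 = 3, c_1 = 3, c_2 = -3, c_3 = -1, c_4 = 1. Radius r = 2.
Part (a). Triangle bound: M_tri(r) = Σ_k |c_k| r^k
  = |3|·2^0 + |3|·2^1 + |-3|·2^2 + |-1|·2^3 + |1|·2^4
  = 3 + 6 + 12 + 8 + 16 = 45.
This bounds M(r) := max_{|z|=r} |p(z)| from above; equality holds iff all terms c_k z^k can be made to align in phase at a single z on |z|=r.
Part (b). At z = 2 (real, on the circle |z| = r):
  p(2) = (3)·2^0 + (3)·2^1 + (-3)·2^2 + (-1)·2^3 + (1)·2^4 = 5.
  |p(2)| = 5.
Check: |p(2)| = 5 ≤ 45 = M_tri(2). ✓ Equality does not hold at z = 2 (the coefficients have mixed signs, so the terms do not all align in phase there).

M_tri(2) = 45; |p(2)| = 5; equality at z=2: no.


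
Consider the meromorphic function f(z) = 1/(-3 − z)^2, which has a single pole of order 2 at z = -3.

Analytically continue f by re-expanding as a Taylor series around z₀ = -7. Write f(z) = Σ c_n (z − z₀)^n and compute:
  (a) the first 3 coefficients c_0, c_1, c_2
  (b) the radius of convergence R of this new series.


Let w = z − z₀, so z = z₀ + w.
Then -3 − z = -3 − (z₀ + w) = (-3 − z₀) − w = 4 − w.
f(z) = 1/(4 − w)^2 = (1/(4)^2) · (1 − w/(4))^{−2}.
By the binomial series (1−u)^{−2} = Σ_{n≥0} C(n+1, 1) u^n for |u|<1, with u = w/(4):
  c_n = C(n+1, 1) / (4)^(n+2).
  c_0 = 1/(4)^2 = 1/16.
  c_1 = 2/(4)^3 = 1/32.
  c_2 = 3/(4)^4 = 3/256.
The series is valid for |w/d| < 1, i.e. |z − z₀| < |d|.
Radius of convergence: R = |-3 − z₀| = |4| = 4 (distance from z₀ to the singularity z = -3).

c_0 = 1/16, c_1 = 1/32, c_2 = 3/256; R = 4.


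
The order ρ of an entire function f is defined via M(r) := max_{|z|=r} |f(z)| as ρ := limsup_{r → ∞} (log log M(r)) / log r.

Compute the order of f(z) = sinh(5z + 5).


sinh(w) is a linear combination of e^{iw} and e^{−iw} (or e^w, e^{−w} in the hyperbolic case), so |sinh(w)| ≤ e^{|w|}. With w = 5z + 5, |w| ≤ 5|z| + 5 = 5r + 5 on |z| = r, giving M(r) ≤ e^{5r + 5}, so ρ ≤ 1. On a suitable ray (z = it for sin/cos; z = t for sinh/cosh, t real → ∞), |sinh(5z + 5)| grows like e^{5|t|}/2, so ρ ≥ 1. Hence ρ = 1.
Therefore ρ = 1.

Order ρ = 1.


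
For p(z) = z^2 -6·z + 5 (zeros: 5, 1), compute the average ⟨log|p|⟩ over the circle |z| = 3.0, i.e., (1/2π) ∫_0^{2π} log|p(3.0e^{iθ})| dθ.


Zeros: 1, 5; r = 3.0.
Inside |z| < r: 1. Outside (|z| ≥ r): 5.
p(0) = 5, so log|p(0)| = log(5) = 1.6094.
Apply Jensen: I(r) = log|p(0)| + Σ_k log(r/|z_k|), summed over zeros inside |z| < r.
  log(r/|z_k|) for z_k = 1: log(3.0/1) = 1.0986
  Outside zeros (5) contribute nothing to the Jensen sum.
Sum over inside zeros: 1.0986.
I(r) = log|p(0)| + (inside sum) = 1.6094 + 1.0986 = 2.7081.
Note: since some zeros are outside |z| ≤ r, the simplified n·log(r) form does NOT apply — only the inside zeros contribute.

I(r) ≈ 2.7081.


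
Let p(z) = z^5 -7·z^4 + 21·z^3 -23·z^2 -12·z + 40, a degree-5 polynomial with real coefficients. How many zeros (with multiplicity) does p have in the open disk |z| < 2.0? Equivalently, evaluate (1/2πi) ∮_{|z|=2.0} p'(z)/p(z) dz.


The zeros of p are: (2 + 2i), (2 - 2i), -1, (2 + 1i), (2 - 1i).
Their magnitudes are: 2.828, 2.828, 1, 2.236, 2.236.
Zeros with |z| < R = 2.0: -1.
Count = 1.
By the argument principle, (1/2πi) ∮_{|z|=R} p'(z)/p(z) dz equals exactly this count.

Number of zeros inside |z| < 2.0: 1.


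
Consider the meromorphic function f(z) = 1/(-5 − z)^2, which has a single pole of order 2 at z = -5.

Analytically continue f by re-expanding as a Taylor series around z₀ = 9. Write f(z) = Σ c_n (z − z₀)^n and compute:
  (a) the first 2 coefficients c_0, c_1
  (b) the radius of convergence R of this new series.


Let w = z − z₀, so z = z₀ + w.
Then -5 − z = -5 − (z₀ + w) = (-5 − z₀) − w = -14 − w.
f(z) = 1/(-14 − w)^2 = (1/(-14)^2) · (1 − w/(-14))^{−2}.
By the binomial series (1−u)^{−2} = Σ_{n≥0} C(n+1, 1) u^n for |u|<1, with u = w/(-14):
  c_n = C(n+1, 1) / (-14)^(n+2).
  c_0 = 1/(-14)^2 = 1/196.
  c_1 = 2/(-14)^3 = -1/1372.
The series is valid for |w/d| < 1, i.e. |z − z₀| < |d|.
Radius of convergence: R = |-5 − z₀| = |-14| = 14 (distance from z₀ to the singularity z = -5).

c_0 = 1/196, c_1 = -1/1372; R = 14.


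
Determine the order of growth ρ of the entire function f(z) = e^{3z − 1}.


|e^{3z − 1}| = e^{Re(3·z) + -1} ≤ e^{3|z|^1 + -1} = e^{3r^1 + -1} on |z| = r, so ρ ≤ 1. Choosing z on |z|=r so that 3·z is real positive (always possible by picking arg z appropriately) gives |f(z)| = e^{3r^1 + -1}, matching the bound. The additive constant -1 does not affect log log M(r) ~ 1·log r. Hence ρ = 1.
Therefore ρ = 1.

Order ρ = 1.


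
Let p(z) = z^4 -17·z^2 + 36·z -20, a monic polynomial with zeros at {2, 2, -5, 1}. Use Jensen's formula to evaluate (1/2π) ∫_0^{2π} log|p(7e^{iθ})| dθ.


Zeros: -5, 1, 2, 2; r = 7.
Inside |z| < r: -5, 1, 2, 2. Outside (|z| ≥ r): ∅.
p(0) = -20, so log|p(0)| = log(20) = 2.9957.
Apply Jensen: I(r) = log|p(0)| + Σ_k log(r/|z_k|), summed over zeros inside |z| < r.
  log(r/|z_k|) for z_k = 2: log(7/2) = 1.2528
  log(r/|z_k|) for z_k = 2: log(7/2) = 1.2528
  log(r/|z_k|) for z_k = -5: log(7/5) = 0.3365
  log(r/|z_k|) for z_k = 1: log(7/1) = 1.9459
Sum over inside zeros: 4.7879.
I(r) = log|p(0)| + (inside sum) = 2.9957 + 4.7879 = 7.7836.
Closed form (all zeros inside, monic): I(r) = n·log(r) = 4·log(7) = 7.7836. ✓

I(r) ≈ 7.7836.


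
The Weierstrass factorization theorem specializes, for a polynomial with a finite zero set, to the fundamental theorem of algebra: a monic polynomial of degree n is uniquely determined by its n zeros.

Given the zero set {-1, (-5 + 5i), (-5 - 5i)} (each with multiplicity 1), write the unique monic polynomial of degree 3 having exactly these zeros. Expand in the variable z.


The polynomial is p(z) = ∏_{α ∈ S} (z − α), where S = {-1, (-5 + 5i), (-5 - 5i)}.
Expanding the product yields: p(z) = z^3 + 11·z^2 + 60·z + 50.
Note conjugate pairs combine to real quadratics: (z − (-5+5i))(z − (-5−5i)) = z² + 10z + 50.
The resulting polynomial has degree 3 and real coefficients as required.

p(z) = z^3 + 11·z^2 + 60·z + 50.
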